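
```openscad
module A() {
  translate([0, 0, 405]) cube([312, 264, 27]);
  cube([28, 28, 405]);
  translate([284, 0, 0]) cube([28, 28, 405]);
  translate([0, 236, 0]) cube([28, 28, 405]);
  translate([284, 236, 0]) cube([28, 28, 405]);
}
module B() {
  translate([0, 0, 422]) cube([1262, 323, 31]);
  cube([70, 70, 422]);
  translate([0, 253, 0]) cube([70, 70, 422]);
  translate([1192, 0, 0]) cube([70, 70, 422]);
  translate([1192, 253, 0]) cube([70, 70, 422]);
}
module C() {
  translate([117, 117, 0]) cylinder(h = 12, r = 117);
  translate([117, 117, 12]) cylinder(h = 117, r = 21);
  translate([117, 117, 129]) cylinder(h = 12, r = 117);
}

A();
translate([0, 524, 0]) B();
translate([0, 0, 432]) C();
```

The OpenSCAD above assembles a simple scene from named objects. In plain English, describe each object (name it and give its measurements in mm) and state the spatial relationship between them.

A is a four-legged stool. The seat is 312×264 mm, 27 mm thick, top at z = 432 mm. It stands on four square legs, each 28×28 mm in cross-section, from z = 0 to the seat underside, each flush with a corner of the seat.

B is a long wooden bench with a 1262 mm (x) × 323 mm (y) seat, 31 mm thick, its top surface 453 mm above the floor. Four 70 mm square legs at the seat corners, flush with the edges, run from z = 0 to the seat underside.

C is a spool: two coaxial disc flanges of radius 117 mm and thickness 12 mm, joined by a core cylinder of radius 21 mm and height 117 mm. The lower flange rests on z = 0 and the three cylinders share a vertical axis.

The bench is on the floor beside the stool on its +y side. The spool is on top of the stool.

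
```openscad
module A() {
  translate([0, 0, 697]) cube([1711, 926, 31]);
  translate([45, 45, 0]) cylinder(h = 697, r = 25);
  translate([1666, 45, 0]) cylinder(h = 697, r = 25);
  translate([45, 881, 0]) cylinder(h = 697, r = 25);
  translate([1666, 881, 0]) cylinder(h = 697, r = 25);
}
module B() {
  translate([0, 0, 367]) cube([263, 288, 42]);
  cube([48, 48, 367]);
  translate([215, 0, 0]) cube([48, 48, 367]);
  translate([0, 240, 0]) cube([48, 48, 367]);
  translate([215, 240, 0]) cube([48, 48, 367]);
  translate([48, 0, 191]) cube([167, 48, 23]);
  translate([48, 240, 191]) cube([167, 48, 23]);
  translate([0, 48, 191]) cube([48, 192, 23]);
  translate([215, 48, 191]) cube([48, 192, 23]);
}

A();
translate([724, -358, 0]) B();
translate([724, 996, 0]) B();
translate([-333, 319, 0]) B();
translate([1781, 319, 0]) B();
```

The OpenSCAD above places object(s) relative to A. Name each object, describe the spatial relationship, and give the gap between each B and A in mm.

A is a table. B is a stool. Four stools sit around the table at the −y, +y, −x, +x sides. The gap between each stool and the table is 70 mm.

Each stool's nearest face is 70 mm from the table's bounding box.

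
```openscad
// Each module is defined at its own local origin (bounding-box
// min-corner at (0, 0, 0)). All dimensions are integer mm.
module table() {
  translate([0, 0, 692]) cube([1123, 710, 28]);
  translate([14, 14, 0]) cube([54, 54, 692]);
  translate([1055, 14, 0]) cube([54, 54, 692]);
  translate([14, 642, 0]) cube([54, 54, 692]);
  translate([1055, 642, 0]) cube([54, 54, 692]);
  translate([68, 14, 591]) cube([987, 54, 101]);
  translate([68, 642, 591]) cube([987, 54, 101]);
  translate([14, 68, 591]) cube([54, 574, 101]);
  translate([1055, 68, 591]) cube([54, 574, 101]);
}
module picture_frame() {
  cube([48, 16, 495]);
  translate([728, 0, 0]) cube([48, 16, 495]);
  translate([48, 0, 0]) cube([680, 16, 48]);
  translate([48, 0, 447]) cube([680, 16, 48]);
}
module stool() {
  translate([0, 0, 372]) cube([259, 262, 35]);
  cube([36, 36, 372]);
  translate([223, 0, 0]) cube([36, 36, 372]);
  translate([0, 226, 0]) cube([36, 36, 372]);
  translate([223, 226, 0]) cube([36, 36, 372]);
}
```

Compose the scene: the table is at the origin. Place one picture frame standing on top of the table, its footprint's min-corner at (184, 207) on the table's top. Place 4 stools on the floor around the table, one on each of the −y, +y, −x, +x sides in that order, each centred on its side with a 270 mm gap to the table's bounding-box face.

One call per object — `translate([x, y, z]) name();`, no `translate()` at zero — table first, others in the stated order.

table();
translate([184, 207, 720]) picture_frame();
translate([432, -532, 0]) stool();
translate([432, 980, 0]) stool();
translate([-529, 224, 0]) stool();
translate([1393, 224, 0]) stool();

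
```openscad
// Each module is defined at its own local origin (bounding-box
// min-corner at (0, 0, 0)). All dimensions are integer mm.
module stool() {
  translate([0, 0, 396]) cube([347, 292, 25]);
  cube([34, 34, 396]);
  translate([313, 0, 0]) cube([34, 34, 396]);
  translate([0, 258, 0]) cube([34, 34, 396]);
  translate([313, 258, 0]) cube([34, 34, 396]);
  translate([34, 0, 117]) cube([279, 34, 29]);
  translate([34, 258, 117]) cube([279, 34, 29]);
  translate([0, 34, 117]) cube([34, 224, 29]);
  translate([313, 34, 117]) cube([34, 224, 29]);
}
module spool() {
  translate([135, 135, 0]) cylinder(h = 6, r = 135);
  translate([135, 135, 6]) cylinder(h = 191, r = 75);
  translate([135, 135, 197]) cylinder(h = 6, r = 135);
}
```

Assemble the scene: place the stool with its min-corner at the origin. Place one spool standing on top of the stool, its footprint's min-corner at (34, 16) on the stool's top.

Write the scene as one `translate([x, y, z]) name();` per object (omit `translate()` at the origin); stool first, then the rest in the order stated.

stool();
translate([34, 16, 421]) spool();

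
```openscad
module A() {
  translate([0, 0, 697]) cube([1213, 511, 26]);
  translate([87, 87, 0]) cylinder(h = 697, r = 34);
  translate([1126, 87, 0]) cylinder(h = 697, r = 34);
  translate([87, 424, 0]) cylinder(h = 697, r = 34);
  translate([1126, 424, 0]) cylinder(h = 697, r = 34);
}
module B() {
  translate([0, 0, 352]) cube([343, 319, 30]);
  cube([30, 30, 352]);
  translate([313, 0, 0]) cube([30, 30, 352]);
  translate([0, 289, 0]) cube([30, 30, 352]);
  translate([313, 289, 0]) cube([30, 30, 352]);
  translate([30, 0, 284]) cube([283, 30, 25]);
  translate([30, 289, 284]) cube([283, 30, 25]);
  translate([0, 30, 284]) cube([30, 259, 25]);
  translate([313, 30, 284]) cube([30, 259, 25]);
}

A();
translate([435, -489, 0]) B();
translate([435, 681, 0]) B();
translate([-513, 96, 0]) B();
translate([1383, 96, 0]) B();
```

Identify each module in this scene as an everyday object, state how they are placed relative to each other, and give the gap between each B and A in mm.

A is a table. B is a stool. Four stools sit around the table at the −y, +y, −x, +x sides. The gap between each stool and the table is 170 mm.

Each stool's nearest face is 170 mm from the table's bounding box.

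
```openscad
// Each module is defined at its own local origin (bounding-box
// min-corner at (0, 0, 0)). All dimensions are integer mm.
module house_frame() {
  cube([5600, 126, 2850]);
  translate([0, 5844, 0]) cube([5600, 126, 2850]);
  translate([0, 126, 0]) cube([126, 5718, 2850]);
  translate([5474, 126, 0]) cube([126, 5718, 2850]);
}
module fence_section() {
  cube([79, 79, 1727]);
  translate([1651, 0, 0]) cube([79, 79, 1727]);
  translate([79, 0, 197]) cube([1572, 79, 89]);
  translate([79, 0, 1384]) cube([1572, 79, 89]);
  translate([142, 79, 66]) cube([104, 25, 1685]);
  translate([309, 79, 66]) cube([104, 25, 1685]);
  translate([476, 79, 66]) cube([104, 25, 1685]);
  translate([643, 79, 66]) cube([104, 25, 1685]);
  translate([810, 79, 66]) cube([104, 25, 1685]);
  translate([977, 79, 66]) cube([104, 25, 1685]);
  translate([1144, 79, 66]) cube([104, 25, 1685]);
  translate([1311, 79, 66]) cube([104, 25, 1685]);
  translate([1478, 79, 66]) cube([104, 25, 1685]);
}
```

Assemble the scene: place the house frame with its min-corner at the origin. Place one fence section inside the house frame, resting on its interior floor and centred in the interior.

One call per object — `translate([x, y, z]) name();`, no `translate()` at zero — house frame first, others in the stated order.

house_frame();
translate([1935, 2933, 0]) fence_section();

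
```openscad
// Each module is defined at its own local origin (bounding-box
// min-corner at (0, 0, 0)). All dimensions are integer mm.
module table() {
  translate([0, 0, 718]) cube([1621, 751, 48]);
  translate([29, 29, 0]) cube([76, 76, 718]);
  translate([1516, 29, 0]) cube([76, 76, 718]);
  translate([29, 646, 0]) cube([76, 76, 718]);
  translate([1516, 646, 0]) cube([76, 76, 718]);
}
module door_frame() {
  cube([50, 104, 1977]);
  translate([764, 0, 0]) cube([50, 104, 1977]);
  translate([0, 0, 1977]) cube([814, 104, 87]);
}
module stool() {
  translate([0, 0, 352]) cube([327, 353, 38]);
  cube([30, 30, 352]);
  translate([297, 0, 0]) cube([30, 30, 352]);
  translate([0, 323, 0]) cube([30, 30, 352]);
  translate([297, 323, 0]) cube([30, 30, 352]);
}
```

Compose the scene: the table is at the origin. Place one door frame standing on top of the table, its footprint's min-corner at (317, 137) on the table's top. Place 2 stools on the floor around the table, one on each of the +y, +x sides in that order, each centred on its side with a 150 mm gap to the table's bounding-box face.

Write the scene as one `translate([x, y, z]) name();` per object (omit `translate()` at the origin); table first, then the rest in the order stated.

table();
translate([317, 137, 766]) door_frame();
translate([647, 901, 0]) stool();
translate([1771, 199, 0]) stool();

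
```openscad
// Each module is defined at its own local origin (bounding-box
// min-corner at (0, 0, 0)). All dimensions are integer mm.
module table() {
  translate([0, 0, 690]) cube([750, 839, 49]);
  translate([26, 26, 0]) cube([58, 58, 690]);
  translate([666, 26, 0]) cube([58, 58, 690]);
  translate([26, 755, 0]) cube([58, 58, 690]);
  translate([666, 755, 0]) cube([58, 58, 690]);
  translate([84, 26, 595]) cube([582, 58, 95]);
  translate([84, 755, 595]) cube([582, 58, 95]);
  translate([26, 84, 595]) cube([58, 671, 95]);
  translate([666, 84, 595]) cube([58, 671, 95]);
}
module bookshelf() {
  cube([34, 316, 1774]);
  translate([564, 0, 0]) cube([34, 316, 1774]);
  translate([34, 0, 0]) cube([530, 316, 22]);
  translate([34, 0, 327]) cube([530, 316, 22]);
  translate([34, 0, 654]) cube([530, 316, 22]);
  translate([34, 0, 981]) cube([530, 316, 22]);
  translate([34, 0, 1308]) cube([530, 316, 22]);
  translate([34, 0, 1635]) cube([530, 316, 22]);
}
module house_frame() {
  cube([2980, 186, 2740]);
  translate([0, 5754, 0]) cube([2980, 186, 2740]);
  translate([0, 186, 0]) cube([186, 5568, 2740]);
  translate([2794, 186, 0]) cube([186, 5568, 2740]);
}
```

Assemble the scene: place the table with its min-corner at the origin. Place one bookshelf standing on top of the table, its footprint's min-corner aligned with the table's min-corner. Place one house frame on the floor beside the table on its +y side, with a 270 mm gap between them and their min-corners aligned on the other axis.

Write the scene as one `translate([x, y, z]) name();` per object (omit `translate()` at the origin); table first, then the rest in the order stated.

table();
translate([0, 0, 739]) bookshelf();
translate([0, 1109, 0]) house_frame();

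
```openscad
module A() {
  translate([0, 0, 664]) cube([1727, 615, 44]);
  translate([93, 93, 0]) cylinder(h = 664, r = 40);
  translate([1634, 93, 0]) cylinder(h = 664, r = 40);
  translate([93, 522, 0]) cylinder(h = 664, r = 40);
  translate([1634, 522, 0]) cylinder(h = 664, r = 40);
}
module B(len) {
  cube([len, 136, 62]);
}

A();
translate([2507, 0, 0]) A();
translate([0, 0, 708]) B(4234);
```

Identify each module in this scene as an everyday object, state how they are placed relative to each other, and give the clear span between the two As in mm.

Second table starts at x = 2507; first ends at x = 1727; clear span = 2507 − 1727 = 780 mm.

A is a table. B is a beam. A beam spans the tops of two tables. The clear span between the two tables is 780 mm.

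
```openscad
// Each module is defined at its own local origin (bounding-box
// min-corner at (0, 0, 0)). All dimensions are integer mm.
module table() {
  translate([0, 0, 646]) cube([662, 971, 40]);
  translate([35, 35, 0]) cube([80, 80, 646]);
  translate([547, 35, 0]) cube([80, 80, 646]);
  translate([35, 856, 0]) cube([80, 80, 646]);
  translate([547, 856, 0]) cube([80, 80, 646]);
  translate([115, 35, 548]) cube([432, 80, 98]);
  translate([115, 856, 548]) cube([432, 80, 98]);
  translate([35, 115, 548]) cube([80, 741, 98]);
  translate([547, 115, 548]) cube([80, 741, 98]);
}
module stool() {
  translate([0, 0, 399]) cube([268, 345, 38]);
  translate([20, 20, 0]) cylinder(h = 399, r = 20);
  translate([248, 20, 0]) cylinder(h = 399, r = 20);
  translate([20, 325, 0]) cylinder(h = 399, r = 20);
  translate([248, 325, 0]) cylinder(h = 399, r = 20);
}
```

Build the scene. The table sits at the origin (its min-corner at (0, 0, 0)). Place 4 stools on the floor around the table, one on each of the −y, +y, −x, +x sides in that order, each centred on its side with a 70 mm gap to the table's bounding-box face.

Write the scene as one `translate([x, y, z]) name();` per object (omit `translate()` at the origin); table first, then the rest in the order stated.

table();
translate([197, -415, 0]) stool();
translate([197, 1041, 0]) stool();
translate([-338, 313, 0]) stool();
translate([732, 313, 0]) stool();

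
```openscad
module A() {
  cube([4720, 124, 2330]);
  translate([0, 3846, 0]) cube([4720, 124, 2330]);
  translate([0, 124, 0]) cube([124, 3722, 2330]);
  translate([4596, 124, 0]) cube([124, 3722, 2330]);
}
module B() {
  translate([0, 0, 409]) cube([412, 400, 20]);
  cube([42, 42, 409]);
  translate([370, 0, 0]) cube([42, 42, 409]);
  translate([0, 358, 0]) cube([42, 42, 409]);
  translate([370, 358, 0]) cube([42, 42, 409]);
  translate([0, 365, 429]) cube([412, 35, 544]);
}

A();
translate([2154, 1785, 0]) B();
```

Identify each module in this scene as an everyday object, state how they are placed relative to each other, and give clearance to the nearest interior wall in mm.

Clearances: x = 2030, y = 1661; minimum 1661 mm.

A is a house frame. B is a chair. The chair sits inside the house frame, centred. The clearance to the nearest interior wall is 1661 mm.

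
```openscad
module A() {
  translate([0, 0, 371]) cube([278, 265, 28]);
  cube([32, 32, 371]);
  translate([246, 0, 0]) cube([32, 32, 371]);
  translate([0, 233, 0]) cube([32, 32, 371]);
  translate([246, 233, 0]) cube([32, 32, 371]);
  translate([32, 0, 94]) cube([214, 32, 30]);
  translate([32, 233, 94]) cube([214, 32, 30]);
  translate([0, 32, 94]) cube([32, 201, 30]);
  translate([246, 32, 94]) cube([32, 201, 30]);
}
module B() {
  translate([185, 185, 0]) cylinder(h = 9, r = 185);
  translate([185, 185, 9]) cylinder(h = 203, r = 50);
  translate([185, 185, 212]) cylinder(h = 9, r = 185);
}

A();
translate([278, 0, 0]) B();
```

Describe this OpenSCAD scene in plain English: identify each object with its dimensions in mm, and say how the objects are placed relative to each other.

A is a four-legged stool. The seat is a 278×265×28 mm slab whose top surface is at z = 399 mm; four square legs, each 32×32 mm in cross-section, run from the floor (z = 0) to the underside of the seat, each flush with a corner of the seat. Four stretchers, 32 mm wide and 30 mm tall, connect adjacent legs with their undersides at z = 94 mm, each running between the inner faces of the legs it joins and aligned with the legs' outer faces on the other axis.

B is a spool: two coaxial disc flanges of radius 185 mm and thickness 9 mm, joined by a core cylinder of radius 50 mm and height 203 mm. The lower flange rests on z = 0 and the three cylinders share a vertical axis.

The spool is against the stool's +x side, with their −y faces flush.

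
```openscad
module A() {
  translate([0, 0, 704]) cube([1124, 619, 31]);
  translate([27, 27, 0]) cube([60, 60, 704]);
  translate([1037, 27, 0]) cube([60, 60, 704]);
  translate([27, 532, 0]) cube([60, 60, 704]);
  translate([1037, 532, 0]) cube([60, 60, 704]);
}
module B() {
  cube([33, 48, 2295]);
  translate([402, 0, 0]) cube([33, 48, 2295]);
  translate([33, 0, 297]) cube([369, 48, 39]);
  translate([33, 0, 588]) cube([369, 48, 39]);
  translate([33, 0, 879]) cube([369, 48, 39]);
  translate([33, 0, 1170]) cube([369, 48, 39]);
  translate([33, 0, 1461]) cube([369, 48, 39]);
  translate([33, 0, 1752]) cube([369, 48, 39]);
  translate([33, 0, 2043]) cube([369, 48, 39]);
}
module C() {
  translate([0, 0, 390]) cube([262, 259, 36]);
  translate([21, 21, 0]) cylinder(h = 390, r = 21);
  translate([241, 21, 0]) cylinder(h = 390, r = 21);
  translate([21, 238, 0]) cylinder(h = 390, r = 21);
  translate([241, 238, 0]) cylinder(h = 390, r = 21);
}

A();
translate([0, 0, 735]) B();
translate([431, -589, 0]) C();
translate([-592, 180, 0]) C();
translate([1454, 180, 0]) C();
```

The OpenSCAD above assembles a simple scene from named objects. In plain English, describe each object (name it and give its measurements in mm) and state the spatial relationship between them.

A is a table with a 1124×619 mm rectangular top, 31 mm thick, top surface at z = 735 mm, supported by four 60×60 mm square legs, each inset 27 mm from the nearest pair of top edges, running from the floor.

B is a wooden ladder with two side rails of 33×48 mm section and 2295 mm height, set 435 mm apart overall. Between them run 7 rectangular rungs (48 mm deep, 39 mm thick), front faces flush with the rails' −y face. The bottom of the first rung is 297 mm above the floor and each subsequent rung is 291 mm higher than the one below.

C is a simple wooden stool: a rectangular seat 262 mm (x) by 259 mm (y), 36 mm thick, top face at z = 426 mm, on four round legs, each 42 mm in diameter. The legs rest on z = 0, each leg's axis is inset half a diameter from the nearest pair of seat edges (so the leg's bounding box is flush with the corner).

The ladder is on top of the table. Three stools sit around the table at the −y, −x, +x sides.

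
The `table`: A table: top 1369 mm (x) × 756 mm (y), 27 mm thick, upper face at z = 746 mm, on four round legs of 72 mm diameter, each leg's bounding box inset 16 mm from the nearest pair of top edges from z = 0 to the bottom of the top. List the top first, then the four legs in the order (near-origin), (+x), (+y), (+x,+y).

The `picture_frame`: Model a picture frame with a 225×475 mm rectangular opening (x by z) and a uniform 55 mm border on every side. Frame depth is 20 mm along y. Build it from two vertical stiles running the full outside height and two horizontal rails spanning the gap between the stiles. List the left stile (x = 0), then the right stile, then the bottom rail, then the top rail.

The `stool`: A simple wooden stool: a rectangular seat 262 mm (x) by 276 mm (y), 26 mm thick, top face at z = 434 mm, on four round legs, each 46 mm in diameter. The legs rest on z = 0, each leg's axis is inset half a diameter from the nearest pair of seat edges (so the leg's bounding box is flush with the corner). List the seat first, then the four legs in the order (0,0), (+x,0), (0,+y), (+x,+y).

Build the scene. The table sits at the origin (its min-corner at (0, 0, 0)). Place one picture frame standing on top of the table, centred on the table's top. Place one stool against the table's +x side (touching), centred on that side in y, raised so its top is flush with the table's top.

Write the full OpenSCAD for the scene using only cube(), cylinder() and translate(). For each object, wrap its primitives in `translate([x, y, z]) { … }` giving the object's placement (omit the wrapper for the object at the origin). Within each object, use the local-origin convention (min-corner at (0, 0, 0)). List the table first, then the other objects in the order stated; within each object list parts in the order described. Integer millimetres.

translate([0, 0, 719]) cube([1369, 756, 27]);
translate([52, 52, 0]) cylinder(h = 719, r = 36);
translate([1317, 52, 0]) cylinder(h = 719, r = 36);
translate([52, 704, 0]) cylinder(h = 719, r = 36);
translate([1317, 704, 0]) cylinder(h = 719, r = 36);
translate([517, 368, 746]) {
  cube([55, 20, 585]);
  translate([280, 0, 0]) cube([55, 20, 585]);
  translate([55, 0, 0]) cube([225, 20, 55]);
  translate([55, 0, 530]) cube([225, 20, 55]);
}
translate([1369, 240, 312]) {
  translate([0, 0, 408]) cube([262, 276, 26]);
  translate([23, 23, 0]) cylinder(h = 408, r = 23);
  translate([239, 23, 0]) cylinder(h = 408, r = 23);
  translate([23, 253, 0]) cylinder(h = 408, r = 23);
  translate([239, 253, 0]) cylinder(h = 408, r = 23);
}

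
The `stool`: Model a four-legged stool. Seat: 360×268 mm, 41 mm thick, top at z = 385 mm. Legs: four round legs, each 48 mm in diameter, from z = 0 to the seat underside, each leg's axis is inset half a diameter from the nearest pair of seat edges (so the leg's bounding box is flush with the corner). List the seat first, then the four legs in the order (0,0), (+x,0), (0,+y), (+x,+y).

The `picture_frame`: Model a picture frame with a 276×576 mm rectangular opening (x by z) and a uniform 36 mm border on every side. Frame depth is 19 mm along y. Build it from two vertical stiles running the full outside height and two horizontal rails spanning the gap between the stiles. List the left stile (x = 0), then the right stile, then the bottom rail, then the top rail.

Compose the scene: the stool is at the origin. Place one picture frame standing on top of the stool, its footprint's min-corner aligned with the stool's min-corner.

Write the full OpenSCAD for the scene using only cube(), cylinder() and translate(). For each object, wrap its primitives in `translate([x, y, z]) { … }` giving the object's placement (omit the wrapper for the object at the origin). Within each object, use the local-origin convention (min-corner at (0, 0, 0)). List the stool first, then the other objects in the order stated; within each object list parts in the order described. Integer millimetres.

translate([0, 0, 344]) cube([360, 268, 41]);
translate([24, 24, 0]) cylinder(h = 344, r = 24);
translate([336, 24, 0]) cylinder(h = 344, r = 24);
translate([24, 244, 0]) cylinder(h = 344, r = 24);
translate([336, 244, 0]) cylinder(h = 344, r = 24);
translate([0, 0, 385]) {
  cube([36, 19, 648]);
  translate([312, 0, 0]) cube([36, 19, 648]);
  translate([36, 0, 0]) cube([276, 19, 36]);
  translate([36, 0, 612]) cube([276, 19, 36]);
}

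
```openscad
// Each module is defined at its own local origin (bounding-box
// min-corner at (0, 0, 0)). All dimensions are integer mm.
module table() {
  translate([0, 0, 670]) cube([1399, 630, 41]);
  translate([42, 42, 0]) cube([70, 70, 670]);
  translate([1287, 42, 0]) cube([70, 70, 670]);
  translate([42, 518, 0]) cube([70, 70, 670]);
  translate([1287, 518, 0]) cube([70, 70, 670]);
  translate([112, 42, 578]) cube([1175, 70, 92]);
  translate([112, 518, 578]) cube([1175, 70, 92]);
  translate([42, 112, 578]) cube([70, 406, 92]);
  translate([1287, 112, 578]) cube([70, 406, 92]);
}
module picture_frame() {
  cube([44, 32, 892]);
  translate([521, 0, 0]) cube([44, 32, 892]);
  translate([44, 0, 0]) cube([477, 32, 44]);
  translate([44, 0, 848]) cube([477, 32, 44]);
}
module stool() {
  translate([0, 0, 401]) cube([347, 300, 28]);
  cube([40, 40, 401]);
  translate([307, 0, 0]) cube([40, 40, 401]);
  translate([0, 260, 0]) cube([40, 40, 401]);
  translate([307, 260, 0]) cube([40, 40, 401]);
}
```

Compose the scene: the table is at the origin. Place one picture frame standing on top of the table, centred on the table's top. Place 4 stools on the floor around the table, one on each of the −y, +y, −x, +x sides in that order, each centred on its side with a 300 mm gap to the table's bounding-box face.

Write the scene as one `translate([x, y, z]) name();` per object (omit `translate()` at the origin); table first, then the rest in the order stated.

table();
translate([417, 299, 711]) picture_frame();
translate([526, -600, 0]) stool();
translate([526, 930, 0]) stool();
translate([-647, 165, 0]) stool();
translate([1699, 165, 0]) stool();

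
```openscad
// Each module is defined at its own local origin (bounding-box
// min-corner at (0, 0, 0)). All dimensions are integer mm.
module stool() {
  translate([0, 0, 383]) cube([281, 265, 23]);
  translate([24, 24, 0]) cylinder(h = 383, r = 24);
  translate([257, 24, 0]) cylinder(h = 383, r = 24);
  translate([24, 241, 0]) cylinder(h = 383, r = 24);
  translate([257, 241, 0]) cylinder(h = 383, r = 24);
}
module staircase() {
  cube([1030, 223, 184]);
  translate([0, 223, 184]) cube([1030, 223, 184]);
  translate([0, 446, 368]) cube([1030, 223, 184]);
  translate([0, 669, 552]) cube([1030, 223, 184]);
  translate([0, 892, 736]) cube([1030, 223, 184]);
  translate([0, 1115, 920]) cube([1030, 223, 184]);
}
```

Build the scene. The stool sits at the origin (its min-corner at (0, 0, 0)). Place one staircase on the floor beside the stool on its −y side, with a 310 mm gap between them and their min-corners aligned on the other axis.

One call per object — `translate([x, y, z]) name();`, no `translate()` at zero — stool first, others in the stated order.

stool();
translate([0, -1648, 0]) staircase();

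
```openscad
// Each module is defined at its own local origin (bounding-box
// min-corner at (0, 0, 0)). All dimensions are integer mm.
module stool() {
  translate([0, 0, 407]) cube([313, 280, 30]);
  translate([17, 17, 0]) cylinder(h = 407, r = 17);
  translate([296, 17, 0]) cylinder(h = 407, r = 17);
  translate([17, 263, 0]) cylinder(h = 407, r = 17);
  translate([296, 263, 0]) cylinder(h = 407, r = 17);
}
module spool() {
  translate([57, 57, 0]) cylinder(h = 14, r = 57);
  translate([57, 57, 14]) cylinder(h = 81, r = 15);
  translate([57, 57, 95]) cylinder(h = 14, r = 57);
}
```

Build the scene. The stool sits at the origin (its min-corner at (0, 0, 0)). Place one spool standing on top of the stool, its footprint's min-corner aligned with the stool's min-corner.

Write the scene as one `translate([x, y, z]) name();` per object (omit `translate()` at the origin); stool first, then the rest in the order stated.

stool();
translate([0, 0, 437]) spool();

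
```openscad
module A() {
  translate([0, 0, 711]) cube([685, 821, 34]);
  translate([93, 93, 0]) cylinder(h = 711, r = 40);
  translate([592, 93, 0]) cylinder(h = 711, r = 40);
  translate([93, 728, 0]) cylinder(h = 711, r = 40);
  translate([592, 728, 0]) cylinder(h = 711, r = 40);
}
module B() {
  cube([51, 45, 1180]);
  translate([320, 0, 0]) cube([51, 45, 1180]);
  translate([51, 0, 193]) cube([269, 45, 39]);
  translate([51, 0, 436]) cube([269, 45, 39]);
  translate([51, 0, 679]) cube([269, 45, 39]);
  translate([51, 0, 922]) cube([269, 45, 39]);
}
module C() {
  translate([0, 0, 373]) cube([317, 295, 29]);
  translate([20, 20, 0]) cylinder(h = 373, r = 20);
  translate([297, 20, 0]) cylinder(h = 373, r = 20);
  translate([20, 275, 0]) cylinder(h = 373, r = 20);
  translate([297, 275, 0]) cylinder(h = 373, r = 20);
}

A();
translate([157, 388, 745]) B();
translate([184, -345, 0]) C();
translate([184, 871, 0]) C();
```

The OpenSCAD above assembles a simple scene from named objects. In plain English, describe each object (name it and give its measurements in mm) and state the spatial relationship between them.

A is a table with a 685×821 mm rectangular top, 34 mm thick, top surface at z = 745 mm, supported by four round legs of 80 mm diameter, each leg's bounding box inset 53 mm from the nearest pair of top edges, running from the floor.

B is a wooden ladder with two side rails of 51×45 mm section and 1180 mm height, set 371 mm apart overall. Between them run 4 rectangular rungs (45 mm deep, 39 mm thick), front faces flush with the rails' −y face. The bottom of the first rung is 193 mm above the floor and each subsequent rung is 243 mm higher than the one below.

C is a four-legged stool. The seat is a 317×295×29 mm slab whose top surface is at z = 402 mm; four round legs, each 40 mm in diameter, run from the floor (z = 0) to the underside of the seat, each leg's axis is inset half a diameter from the nearest pair of seat edges (so the leg's bounding box is flush with the corner).

The ladder is on top of the table, centred. Two stools sit around the table at the −y, +y sides.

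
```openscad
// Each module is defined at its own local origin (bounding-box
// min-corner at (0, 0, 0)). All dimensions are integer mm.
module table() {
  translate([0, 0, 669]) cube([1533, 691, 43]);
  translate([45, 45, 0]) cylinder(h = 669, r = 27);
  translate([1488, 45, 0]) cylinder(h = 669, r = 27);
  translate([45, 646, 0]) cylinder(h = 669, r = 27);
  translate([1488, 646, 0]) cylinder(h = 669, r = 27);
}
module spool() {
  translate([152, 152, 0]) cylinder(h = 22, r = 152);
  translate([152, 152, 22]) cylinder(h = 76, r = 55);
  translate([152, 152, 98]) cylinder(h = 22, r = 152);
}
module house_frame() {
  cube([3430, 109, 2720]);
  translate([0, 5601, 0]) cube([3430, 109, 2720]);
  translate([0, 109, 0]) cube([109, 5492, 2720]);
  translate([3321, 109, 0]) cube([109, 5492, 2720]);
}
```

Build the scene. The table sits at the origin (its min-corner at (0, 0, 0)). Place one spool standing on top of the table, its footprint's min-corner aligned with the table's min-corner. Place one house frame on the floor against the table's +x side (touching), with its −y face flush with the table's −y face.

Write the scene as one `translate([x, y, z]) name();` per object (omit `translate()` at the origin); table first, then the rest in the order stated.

table();
translate([0, 0, 712]) spool();
translate([1533, 0, 0]) house_frame();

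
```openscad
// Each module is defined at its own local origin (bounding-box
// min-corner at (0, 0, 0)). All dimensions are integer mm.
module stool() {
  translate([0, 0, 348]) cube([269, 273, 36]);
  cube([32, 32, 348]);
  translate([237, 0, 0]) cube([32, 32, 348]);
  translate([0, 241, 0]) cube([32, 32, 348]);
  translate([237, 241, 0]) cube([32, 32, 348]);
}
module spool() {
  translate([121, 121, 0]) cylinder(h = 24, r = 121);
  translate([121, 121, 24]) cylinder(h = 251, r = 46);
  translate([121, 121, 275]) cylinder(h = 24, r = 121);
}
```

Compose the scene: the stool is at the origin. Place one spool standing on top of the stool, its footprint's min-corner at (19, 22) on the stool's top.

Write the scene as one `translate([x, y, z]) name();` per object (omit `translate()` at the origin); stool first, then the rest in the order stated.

stool();
translate([19, 22, 384]) spool();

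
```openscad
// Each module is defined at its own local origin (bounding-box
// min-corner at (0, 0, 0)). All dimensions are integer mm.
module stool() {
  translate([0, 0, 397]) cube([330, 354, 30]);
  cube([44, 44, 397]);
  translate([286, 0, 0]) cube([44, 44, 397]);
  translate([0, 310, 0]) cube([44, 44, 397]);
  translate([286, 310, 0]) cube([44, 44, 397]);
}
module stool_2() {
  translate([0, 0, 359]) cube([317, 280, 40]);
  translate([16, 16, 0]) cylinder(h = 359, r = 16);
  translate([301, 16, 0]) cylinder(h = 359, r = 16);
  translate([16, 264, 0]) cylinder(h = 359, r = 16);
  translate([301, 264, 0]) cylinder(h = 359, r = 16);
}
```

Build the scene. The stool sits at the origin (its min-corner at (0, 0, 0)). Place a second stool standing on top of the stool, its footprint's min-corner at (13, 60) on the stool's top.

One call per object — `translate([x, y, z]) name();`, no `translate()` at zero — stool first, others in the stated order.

stool();
translate([13, 60, 427]) stool_2();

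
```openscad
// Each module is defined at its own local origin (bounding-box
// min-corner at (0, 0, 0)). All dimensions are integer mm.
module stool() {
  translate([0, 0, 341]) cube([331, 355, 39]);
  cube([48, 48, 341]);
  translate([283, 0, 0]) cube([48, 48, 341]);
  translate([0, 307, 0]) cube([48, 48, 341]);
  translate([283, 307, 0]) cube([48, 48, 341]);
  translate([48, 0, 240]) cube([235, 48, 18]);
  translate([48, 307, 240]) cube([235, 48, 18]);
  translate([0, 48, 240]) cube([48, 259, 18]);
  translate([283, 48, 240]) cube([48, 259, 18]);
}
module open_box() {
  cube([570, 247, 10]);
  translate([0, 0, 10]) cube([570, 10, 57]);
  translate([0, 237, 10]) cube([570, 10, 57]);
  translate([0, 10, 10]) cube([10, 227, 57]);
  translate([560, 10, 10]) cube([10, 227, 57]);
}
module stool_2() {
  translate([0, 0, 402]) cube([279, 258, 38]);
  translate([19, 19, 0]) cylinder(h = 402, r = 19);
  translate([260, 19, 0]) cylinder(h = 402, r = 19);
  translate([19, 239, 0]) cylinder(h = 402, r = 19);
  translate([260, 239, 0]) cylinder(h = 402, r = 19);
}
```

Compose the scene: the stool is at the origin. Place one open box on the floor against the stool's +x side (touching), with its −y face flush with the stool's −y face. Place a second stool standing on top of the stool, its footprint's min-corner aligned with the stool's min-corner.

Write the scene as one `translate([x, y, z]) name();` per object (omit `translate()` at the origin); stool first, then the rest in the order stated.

stool();
translate([331, 0, 0]) open_box();
translate([0, 0, 380]) stool_2();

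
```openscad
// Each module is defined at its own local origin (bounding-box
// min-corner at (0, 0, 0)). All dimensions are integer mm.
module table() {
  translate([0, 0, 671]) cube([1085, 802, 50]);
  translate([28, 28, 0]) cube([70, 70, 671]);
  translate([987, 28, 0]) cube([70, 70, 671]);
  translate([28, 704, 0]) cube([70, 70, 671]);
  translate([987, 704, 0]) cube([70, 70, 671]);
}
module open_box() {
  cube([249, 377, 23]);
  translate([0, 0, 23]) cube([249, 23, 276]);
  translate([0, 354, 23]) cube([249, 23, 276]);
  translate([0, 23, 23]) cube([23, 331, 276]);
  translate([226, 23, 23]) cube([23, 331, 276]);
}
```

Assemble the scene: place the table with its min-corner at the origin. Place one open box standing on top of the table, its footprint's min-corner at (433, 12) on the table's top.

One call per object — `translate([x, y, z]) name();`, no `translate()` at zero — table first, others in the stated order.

table();
translate([433, 12, 721]) open_box();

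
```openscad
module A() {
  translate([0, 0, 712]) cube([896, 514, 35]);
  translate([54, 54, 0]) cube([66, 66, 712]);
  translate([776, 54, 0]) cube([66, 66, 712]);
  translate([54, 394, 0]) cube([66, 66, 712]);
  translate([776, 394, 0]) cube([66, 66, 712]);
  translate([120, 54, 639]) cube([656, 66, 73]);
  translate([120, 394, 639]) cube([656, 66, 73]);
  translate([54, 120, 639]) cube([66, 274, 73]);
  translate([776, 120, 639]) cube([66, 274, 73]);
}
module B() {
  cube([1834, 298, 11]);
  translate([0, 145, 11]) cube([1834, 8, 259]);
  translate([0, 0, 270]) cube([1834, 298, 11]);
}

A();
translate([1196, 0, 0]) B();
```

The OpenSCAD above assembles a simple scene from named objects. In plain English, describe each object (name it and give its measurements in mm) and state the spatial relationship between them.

A is a rectangular dining table. The top is 896×514×35 mm with its upper surface at z = 747 mm. It stands on four 66×66 mm square legs, each inset 54 mm from the nearest pair of top edges, running from the floor to the underside of the top. Four apron rails, 66 mm thick and 73 mm tall, run between adjacent legs with their top edges flush with the underside of the top and their outer faces flush with the legs' outer faces.

B is an I-beam lying along x, 1834 mm long. Overall section height 281 mm. Two flanges 298 mm wide (y) and 11 mm thick, one on the floor and one at the top; a web 8 mm thick runs between them, centred on the flange width.

The I-beam is on the floor beside the table on its +x side.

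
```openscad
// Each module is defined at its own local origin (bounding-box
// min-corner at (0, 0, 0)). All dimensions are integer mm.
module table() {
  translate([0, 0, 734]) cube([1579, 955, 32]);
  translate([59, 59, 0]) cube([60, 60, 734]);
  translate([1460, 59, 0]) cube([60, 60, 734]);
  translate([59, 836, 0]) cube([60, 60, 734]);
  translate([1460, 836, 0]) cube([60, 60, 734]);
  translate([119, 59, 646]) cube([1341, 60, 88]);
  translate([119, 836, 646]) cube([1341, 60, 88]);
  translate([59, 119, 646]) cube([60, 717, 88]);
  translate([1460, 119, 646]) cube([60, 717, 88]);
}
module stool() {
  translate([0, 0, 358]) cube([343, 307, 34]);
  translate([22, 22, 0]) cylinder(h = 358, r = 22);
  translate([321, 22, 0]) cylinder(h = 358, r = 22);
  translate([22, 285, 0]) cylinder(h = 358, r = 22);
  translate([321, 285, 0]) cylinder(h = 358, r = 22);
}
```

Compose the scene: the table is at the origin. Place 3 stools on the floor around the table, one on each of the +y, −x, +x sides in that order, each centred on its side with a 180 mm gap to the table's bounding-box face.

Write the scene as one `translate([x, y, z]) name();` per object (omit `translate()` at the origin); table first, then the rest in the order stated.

table();
translate([618, 1135, 0]) stool();
translate([-523, 324, 0]) stool();
translate([1759, 324, 0]) stool();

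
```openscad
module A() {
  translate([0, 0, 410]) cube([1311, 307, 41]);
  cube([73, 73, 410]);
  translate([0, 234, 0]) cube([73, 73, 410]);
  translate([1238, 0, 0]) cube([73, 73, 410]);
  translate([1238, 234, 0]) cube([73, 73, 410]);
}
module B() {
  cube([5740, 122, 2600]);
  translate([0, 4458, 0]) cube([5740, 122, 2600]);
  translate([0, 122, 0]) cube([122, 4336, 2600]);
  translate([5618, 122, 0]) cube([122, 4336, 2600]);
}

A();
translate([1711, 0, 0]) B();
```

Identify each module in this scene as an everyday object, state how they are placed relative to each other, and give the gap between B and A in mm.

A is a bench. B is a house frame. The house frame is on the floor beside the bench on its +x side. The gap between the house frame and the bench is 400 mm.

The house frame's nearest face is 400 mm from the bench's +x face.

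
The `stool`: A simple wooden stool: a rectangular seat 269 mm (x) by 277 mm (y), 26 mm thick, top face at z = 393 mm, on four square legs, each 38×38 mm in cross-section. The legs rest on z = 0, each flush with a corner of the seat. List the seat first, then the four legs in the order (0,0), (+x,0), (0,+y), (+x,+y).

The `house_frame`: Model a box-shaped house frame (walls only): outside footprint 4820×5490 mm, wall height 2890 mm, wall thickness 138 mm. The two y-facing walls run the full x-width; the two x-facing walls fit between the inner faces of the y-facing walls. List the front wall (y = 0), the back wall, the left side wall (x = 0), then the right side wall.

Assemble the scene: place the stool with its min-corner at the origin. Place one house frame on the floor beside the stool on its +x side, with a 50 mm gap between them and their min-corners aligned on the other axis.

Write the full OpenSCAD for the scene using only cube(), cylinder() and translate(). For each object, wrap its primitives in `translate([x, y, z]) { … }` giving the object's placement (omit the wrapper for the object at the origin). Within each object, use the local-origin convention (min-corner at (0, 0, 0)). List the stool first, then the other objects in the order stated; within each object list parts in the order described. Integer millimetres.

translate([0, 0, 367]) cube([269, 277, 26]);
cube([38, 38, 367]);
translate([231, 0, 0]) cube([38, 38, 367]);
translate([0, 239, 0]) cube([38, 38, 367]);
translate([231, 239, 0]) cube([38, 38, 367]);
translate([319, 0, 0]) {
  cube([4820, 138, 2890]);
  translate([0, 5352, 0]) cube([4820, 138, 2890]);
  translate([0, 138, 0]) cube([138, 5214, 2890]);
  translate([4682, 138, 0]) cube([138, 5214, 2890]);
}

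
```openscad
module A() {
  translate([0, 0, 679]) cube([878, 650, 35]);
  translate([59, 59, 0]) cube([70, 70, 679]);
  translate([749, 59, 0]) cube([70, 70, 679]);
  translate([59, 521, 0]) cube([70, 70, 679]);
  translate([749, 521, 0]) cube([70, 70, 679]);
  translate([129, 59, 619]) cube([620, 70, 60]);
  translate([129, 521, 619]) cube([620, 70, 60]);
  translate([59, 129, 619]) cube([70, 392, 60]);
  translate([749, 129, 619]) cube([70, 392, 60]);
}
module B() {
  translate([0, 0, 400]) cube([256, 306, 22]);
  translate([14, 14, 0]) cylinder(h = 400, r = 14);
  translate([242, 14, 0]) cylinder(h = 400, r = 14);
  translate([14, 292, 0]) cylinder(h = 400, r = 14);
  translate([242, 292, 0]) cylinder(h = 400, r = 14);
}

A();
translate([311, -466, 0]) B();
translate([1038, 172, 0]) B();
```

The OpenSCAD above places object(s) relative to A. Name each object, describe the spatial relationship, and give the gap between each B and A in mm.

A is a table. B is a stool. Two stools sit around the table at the −y, +x sides. The gap between each stool and the table is 160 mm.

Each stool's nearest face is 160 mm from the table's bounding box.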